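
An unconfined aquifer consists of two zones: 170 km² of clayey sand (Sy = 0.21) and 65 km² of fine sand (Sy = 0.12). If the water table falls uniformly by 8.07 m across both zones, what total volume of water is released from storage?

A₁ = 170 km² = 1.7 × 10^8 m²; A₂ = 65 km² = 6.5 × 10^7 m²
ΔV₁ = 0.21 × 1.7 × 10^8 × 8.07 = 2.881 × 10^8 m³
ΔV₂ = 0.12 × 6.5 × 10^7 × 8.07 = 6.295 × 10^7 m³
ΔV = ΔV₁ + ΔV₂ = 3.51 × 10^8 m³

ΔV ≈ 3.51 × 10^8 m³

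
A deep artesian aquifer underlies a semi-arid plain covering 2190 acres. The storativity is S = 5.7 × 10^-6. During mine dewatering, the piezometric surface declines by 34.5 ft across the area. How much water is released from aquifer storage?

ΔV ≈ 531 m³

A = 2190 acres = 8.863 × 10^6 m²
Δh = 34.5 ft = 10.52 m
ΔV = S × A × Δh = 5.7 × 10^-6 × 8.863 × 10^6 m² × 10.52 m = 531.2 m³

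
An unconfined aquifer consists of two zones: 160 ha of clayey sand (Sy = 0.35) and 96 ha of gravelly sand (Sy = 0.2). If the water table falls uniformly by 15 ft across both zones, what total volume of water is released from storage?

A₁ = 160 ha = 1.6 × 10^6 m²; A₂ = 96 ha = 9.6 × 10^5 m²
Δh = 15 ft = 4.572 m
ΔV₁ = 0.35 × 1.6 × 10^6 × 4.572 = 2.56 × 10^6 m³
ΔV₂ = 0.2 × 9.6 × 10^5 × 4.572 = 8.778 × 10^5 m³
ΔV = ΔV₁ + ΔV₂ = 3.438 × 10^6 m³

ΔV ≈ 3.44 × 10^6 m³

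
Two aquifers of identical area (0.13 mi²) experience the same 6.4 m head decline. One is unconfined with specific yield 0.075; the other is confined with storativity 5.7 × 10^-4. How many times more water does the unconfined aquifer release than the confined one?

ΔV_u / ΔV_c ≈ 132

A = 0.13 mi² = 3.367 × 10^5 m²
Unconfined: ΔV_u = Sy × A × Δh = 0.075 × 3.367 × 10^5 × 6.4 = 1.616 × 10^5 m³
Confined: ΔV_c = S × A × Δh = 5.7 × 10^-4 × 3.367 × 10^5 × 6.4 = 1228 m³
Ratio = ΔV_u / ΔV_c = Sy / S = 0.075 / 5.7 × 10^-4 = 131.6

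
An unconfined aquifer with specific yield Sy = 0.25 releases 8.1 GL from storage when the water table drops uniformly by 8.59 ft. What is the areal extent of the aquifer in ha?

A ≈ 1240 ha

Δh = 8.59 ft = 2.618 m
ΔV = 8.1 GL = 8.1 × 10^6 m³
A = ΔV / (Sy × Δh) = 8.1 × 10^6 / (0.25 × 2.618) = 1.237 × 10^7 m²
A = 1.237 × 10^7 m² = 1237 ha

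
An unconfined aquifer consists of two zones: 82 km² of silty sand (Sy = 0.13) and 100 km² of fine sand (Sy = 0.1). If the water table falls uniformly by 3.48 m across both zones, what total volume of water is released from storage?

A₁ = 82 km² = 8.2 × 10^7 m²; A₂ = 100 km² = 1 × 10^8 m²
ΔV₁ = 0.13 × 8.2 × 10^7 × 3.48 = 3.71 × 10^7 m³
ΔV₂ = 0.1 × 1 × 10^8 × 3.48 = 3.48 × 10^7 m³
ΔV = ΔV₁ + ΔV₂ = 7.19 × 10^7 m³

ΔV ≈ 7.19 × 10^7 m³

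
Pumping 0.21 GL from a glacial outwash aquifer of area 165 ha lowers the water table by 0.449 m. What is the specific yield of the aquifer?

A = 165 ha = 1.65 × 10^6 m²
ΔV = 0.21 GL = 2.1 × 10^5 m³
Sy = ΔV / (A × Δh) = 2.1 × 10^5 m³ / (1.65 × 10^6 m² × 0.449 m) = 0.2835

Sy ≈ 0.28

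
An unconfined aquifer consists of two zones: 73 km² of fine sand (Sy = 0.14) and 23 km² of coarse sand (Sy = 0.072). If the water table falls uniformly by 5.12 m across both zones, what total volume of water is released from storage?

ΔV ≈ 6.08 × 10^7 m³

A₁ = 73 km² = 7.3 × 10^7 m²; A₂ = 23 km² = 2.3 × 10^7 m²
ΔV₁ = 0.14 × 7.3 × 10^7 × 5.12 = 5.233 × 10^7 m³
ΔV₂ = 0.072 × 2.3 × 10^7 × 5.12 = 8.479 × 10^6 m³
ΔV = ΔV₁ + ΔV₂ = 6.081 × 10^7 m³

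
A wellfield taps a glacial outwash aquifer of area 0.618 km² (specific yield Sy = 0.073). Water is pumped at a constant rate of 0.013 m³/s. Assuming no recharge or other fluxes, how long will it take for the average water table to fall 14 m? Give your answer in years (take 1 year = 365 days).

A = 0.618 km² = 6.18 × 10^5 m²
ΔV = Sy × A × Δh = 0.073 × 6.18 × 10^5 × 14 = 6.316 × 10^5 m³
Q = 0.013 m³/s = 1123 m³/d
t = ΔV / Q = 6.316 × 10^5 m³ / 1123 m³/d = 562.3 d
t = 562.3 d ≈ 1.541 years

t ≈ 1.54 years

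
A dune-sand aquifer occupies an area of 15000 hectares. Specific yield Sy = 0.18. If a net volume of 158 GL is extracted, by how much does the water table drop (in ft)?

Δh ≈ 19.2 ft

A = 15000 hectares = 1.5 × 10^8 m²
ΔV = 158 GL = 1.58 × 10^8 m³
Δh = ΔV / (Sy × A) = 1.58 × 10^8 m³ / (0.18 × 1.5 × 10^8 m²) = 5.852 m
Δh = 5.852 m = 19.2 ft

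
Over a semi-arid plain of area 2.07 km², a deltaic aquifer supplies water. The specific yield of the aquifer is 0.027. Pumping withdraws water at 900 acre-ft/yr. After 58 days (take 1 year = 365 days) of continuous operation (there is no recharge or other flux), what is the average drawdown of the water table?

Δh ≈ 3.16 m

A = 2.07 km² = 2.07 × 10^6 m²
Q = 900 acre-ft/yr = 3041 m³/d
ΔV = Q × t = 3041 m³/d × 58 d = 1.764 × 10^5 m³
Δh = ΔV / (Sy × A) = 1.764 × 10^5 / (0.027 × 2.07 × 10^6) = 3.156 m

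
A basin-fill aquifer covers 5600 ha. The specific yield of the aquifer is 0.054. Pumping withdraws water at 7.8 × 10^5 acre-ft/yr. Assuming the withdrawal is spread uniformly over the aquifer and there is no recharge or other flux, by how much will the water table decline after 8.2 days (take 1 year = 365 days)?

A = 5600 ha = 5.6 × 10^7 m²
Q = 7.8 × 10^5 acre-ft/yr = 2.636 × 10^6 m³/d
ΔV = Q × t = 2.636 × 10^6 m³/d × 8.2 d = 2.161 × 10^7 m³
Δh = ΔV / (Sy × A) = 2.161 × 10^7 / (0.054 × 5.6 × 10^7) = 7.148 m

Δh ≈ 7.15 m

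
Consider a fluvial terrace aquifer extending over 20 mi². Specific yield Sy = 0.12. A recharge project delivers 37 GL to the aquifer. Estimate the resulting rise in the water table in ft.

Δh ≈ 19.5 ft

A = 20 mi² = 5.18 × 10^7 m²
ΔV = 37 GL = 3.7 × 10^7 m³
Δh = ΔV / (Sy × A) = 3.7 × 10^7 m³ / (0.12 × 5.18 × 10^7 m²) = 5.952 m
Δh = 5.952 m = 19.53 ft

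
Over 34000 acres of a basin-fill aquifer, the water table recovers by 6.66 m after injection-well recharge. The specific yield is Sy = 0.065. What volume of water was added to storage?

ΔV ≈ 5.96 × 10^7 m³

A = 34000 acres = 1.376 × 10^8 m²
ΔV = Sy × A × Δh = 0.065 × 1.376 × 10^8 m² × 6.66 m = 5.956 × 10^7 m³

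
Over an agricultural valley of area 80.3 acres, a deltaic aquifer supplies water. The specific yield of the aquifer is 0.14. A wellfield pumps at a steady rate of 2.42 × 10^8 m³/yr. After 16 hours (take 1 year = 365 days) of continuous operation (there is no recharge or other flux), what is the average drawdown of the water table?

Δh ≈ 9.72 m

A = 80.3 acres = 3.25 × 10^5 m²
Q = 2.42 × 10^8 m³/yr = 6.63 × 10^5 m³/d
t = 16 hours = 0.6667 d
ΔV = Q × t = 6.63 × 10^5 m³/d × 0.6667 d = 4.42 × 10^5 m³
Δh = ΔV / (Sy × A) = 4.42 × 10^5 / (0.14 × 3.25 × 10^5) = 9.716 m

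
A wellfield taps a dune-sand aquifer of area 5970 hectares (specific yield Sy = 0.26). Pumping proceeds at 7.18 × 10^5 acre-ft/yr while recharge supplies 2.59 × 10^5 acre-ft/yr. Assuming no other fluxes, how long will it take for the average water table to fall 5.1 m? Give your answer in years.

t ≈ 0.14 years

A = 5970 hectares = 5.97 × 10^7 m²
ΔV = Sy × A × Δh = 0.26 × 5.97 × 10^7 × 5.1 = 7.916 × 10^7 m³
Net withdrawal = 7.18 × 10^5 − 2.59 × 10^5 = 4.59 × 10^5 acre-ft/yr = 1.551 × 10^6 m³/d
t = ΔV / Q = 7.916 × 10^7 m³ / 1.551 × 10^6 m³/d = 51.03 d
t = 51.03 d ≈ 0.1398 years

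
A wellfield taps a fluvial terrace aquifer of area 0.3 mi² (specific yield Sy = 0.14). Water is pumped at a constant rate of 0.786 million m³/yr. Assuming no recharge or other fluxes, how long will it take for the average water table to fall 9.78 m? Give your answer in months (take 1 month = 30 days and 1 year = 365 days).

A = 0.3 mi² = 7.77 × 10^5 m²
ΔV = Sy × A × Δh = 0.14 × 7.77 × 10^5 × 9.78 = 1.064 × 10^6 m³
Q = 0.786 million m³/yr = 2153 m³/d
t = ΔV / Q = 1.064 × 10^6 m³ / 2153 m³/d = 494 d
t = 494 d ≈ 16.47 months

t ≈ 16.5 months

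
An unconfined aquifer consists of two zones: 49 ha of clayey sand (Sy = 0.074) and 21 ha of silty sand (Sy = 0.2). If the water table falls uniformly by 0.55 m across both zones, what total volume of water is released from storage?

ΔV ≈ 43000 m³

A₁ = 49 ha = 4.9 × 10^5 m²; A₂ = 21 ha = 2.1 × 10^5 m²
ΔV₁ = 0.074 × 4.9 × 10^5 × 0.55 = 19940 m³
ΔV₂ = 0.2 × 2.1 × 10^5 × 0.55 = 23100 m³
ΔV = ΔV₁ + ΔV₂ = 43040 m³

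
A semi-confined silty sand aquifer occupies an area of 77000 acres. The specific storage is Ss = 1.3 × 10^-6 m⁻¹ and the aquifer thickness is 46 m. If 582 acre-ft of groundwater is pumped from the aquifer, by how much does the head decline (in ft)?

Δh ≈ 126 ft

S = Ss × b = 1.3 × 10^-6 m⁻¹ × 46 m = 5.98 × 10^-5
A = 77000 acres = 3.116 × 10^8 m²
ΔV = 582 acre-ft = 7.179 × 10^5 m³
Δh = ΔV / (S × A) = 7.179 × 10^5 m³ / (5.98 × 10^-5 × 3.116 × 10^8 m²) = 38.53 m
Δh = 38.53 m = 126.4 ft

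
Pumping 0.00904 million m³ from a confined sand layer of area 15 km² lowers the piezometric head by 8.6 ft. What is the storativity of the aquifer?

A = 15 km² = 1.5 × 10^7 m²
Δh = 8.6 ft = 2.621 m
ΔV = 0.00904 million m³ = 9040 m³
S = ΔV / (A × Δh) = 9040 m³ / (1.5 × 10^7 m² × 2.621 m) = 2.299 × 10^-4

S ≈ 2.3 × 10^-4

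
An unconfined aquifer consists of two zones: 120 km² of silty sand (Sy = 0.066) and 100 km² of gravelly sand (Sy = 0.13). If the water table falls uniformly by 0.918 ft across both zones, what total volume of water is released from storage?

A₁ = 120 km² = 1.2 × 10^8 m²; A₂ = 100 km² = 1 × 10^8 m²
Δh = 0.918 ft = 0.2798 m
ΔV₁ = 0.066 × 1.2 × 10^8 × 0.2798 = 2.216 × 10^6 m³
ΔV₂ = 0.13 × 1 × 10^8 × 0.2798 = 3.637 × 10^6 m³
ΔV = ΔV₁ + ΔV₂ = 5.854 × 10^6 m³

ΔV ≈ 5.85 × 10^6 m³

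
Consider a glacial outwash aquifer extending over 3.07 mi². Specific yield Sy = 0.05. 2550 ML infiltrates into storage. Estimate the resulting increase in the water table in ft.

A = 3.07 mi² = 7.951 × 10^6 m²
ΔV = 2550 ML = 2.55 × 10^6 m³
Δh = ΔV / (Sy × A) = 2.55 × 10^6 m³ / (0.05 × 7.951 × 10^6 m²) = 6.414 m
Δh = 6.414 m = 21.04 ft

Δh ≈ 21 ft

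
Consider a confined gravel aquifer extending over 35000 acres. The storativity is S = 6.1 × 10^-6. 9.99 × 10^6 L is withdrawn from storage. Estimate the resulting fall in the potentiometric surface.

Δh ≈ 11.6 m

A = 35000 acres = 1.416 × 10^8 m²
ΔV = 9.99 × 10^6 L = 9990 m³
Δh = ΔV / (S × A) = 9990 m³ / (6.1 × 10^-6 × 1.416 × 10^8 m²) = 11.56 m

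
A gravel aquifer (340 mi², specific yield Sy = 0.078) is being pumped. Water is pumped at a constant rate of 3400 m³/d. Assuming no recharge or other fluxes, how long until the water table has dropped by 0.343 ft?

t ≈ 2110 days

A = 340 mi² = 8.806 × 10^8 m²
Δh = 0.343 ft = 0.1045 m
ΔV = Sy × A × Δh = 0.078 × 8.806 × 10^8 × 0.1045 = 7.181 × 10^6 m³
t = ΔV / Q = 7.181 × 10^6 m³ / 3400 m³/d = 2112 d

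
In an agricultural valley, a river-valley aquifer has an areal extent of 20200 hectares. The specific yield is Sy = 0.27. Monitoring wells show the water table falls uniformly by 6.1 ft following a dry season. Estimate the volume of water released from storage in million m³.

A = 20200 hectares = 2.02 × 10^8 m²
Δh = 6.1 ft = 1.859 m
ΔV = Sy × A × Δh = 0.27 × 2.02 × 10^8 m² × 1.859 m = 1.014 × 10^8 m³
ΔV = 1.014 × 10^8 m³ = 101.4 million m³

ΔV ≈ 101 million m³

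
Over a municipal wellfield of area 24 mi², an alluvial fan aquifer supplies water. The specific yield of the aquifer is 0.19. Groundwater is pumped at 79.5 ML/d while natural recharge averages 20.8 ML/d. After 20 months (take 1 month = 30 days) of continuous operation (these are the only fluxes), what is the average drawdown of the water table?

Δh ≈ 2.98 m

A = 24 mi² = 6.216 × 10^7 m²
Net abstraction = 79.5 − 20.8 = 58.7 ML/d
Q_net = 58.7 ML/d = 58700 m³/d
t = 20 months = 600 d
ΔV = Q × t = 58700 m³/d × 600 d = 3.522 × 10^7 m³
Δh = ΔV / (Sy × A) = 3.522 × 10^7 / (0.19 × 6.216 × 10^7) = 2.982 m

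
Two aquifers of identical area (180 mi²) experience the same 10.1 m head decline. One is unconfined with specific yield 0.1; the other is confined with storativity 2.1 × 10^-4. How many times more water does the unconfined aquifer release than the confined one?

ΔV_u / ΔV_c ≈ 476

A = 180 mi² = 4.662 × 10^8 m²
Unconfined: ΔV_u = Sy × A × Δh = 0.1 × 4.662 × 10^8 × 10.1 = 4.709 × 10^8 m³
Confined: ΔV_c = S × A × Δh = 2.1 × 10^-4 × 4.662 × 10^8 × 10.1 = 9.888 × 10^5 m³
Ratio = ΔV_u / ΔV_c = Sy / S = 0.1 / 2.1 × 10^-4 = 476.2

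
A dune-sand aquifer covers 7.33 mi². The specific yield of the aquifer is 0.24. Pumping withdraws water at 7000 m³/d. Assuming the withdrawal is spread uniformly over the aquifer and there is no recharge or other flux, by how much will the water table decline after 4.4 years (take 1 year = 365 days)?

A = 7.33 mi² = 1.898 × 10^7 m²
t = 4.4 years = 1606 d
ΔV = Q × t = 7000 m³/d × 1606 d = 1.124 × 10^7 m³
Δh = ΔV / (Sy × A) = 1.124 × 10^7 / (0.24 × 1.898 × 10^7) = 2.467 m

Δh ≈ 2.47 m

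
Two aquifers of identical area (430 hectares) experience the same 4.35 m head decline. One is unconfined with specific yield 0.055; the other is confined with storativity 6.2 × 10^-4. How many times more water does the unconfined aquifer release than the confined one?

A = 430 hectares = 4.3 × 10^6 m²
Unconfined: ΔV_u = Sy × A × Δh = 0.055 × 4.3 × 10^6 × 4.35 = 1.029 × 10^6 m³
Confined: ΔV_c = S × A × Δh = 6.2 × 10^-4 × 4.3 × 10^6 × 4.35 = 11600 m³
Ratio = ΔV_u / ΔV_c = Sy / S = 0.055 / 6.2 × 10^-4 = 88.71

ΔV_u / ΔV_c ≈ 88.7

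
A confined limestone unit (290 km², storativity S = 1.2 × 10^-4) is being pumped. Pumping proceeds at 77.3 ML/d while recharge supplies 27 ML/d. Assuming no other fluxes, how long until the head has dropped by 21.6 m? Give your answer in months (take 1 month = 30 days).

t ≈ 0.498 months

A = 290 km² = 2.9 × 10^8 m²
ΔV = S × A × Δh = 1.2 × 10^-4 × 2.9 × 10^8 × 21.6 = 7.517 × 10^5 m³
Net withdrawal = 77.3 − 27 = 50.3 ML/d = 50300 m³/d
t = ΔV / Q = 7.517 × 10^5 m³ / 50300 m³/d = 14.94 d
t = 14.94 d ≈ 0.4981 months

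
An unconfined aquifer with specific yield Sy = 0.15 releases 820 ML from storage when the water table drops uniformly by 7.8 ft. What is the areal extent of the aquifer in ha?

A ≈ 230 ha

Δh = 7.8 ft = 2.377 m
ΔV = 820 ML = 8.2 × 10^5 m³
A = ΔV / (Sy × Δh) = 8.2 × 10^5 / (0.15 × 2.377) = 2.299 × 10^6 m²
A = 2.299 × 10^6 m² = 229.9 ha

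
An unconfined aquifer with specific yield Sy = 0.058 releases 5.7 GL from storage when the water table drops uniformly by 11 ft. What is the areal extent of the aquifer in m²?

A ≈ 2.93 × 10^7 m²

Δh = 11 ft = 3.353 m
ΔV = 5.7 GL = 5.7 × 10^6 m³
A = ΔV / (Sy × Δh) = 5.7 × 10^6 / (0.058 × 3.353) = 2.931 × 10^7 m²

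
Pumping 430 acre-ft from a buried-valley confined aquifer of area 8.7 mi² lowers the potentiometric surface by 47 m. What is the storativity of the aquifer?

S ≈ 5 × 10^-4

A = 8.7 mi² = 2.253 × 10^7 m²
ΔV = 430 acre-ft = 5.304 × 10^5 m³
S = ΔV / (A × Δh) = 5.304 × 10^5 m³ / (2.253 × 10^7 m² × 47 m) = 5.008 × 10^-4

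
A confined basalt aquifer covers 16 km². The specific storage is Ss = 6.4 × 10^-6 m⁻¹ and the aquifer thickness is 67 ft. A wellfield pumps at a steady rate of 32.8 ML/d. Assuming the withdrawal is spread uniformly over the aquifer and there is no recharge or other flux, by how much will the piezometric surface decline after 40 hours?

b = 67 ft = 20.42 m
S = Ss × b = 6.4 × 10^-6 m⁻¹ × 20.42 m = 1.307 × 10^-4
A = 16 km² = 1.6 × 10^7 m²
Q = 32.8 ML/d = 32800 m³/d
t = 40 hours = 1.667 d
ΔV = Q × t = 32800 m³/d × 1.667 d = 54670 m³
Δh = ΔV / (S × A) = 54670 / (1.307 × 10^-4 × 1.6 × 10^7) = 26.14 m

Δh ≈ 26.1 m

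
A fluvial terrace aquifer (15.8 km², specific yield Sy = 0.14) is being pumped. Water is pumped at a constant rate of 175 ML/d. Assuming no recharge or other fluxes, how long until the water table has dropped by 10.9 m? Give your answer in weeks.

t ≈ 19.7 weeks

A = 15.8 km² = 1.58 × 10^7 m²
ΔV = Sy × A × Δh = 0.14 × 1.58 × 10^7 × 10.9 = 2.411 × 10^7 m³
Q = 175 ML/d = 1.75 × 10^5 m³/d
t = ΔV / Q = 2.411 × 10^7 m³ / 1.75 × 10^5 m³/d = 137.8 d
t = 137.8 d ≈ 19.68 weeks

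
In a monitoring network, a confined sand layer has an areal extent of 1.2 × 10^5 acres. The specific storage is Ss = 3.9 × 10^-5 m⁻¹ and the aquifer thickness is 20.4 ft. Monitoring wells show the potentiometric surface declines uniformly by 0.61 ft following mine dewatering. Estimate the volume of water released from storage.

b = 20.4 ft = 6.218 m
S = Ss × b = 3.9 × 10^-5 m⁻¹ × 6.218 m = 2.425 × 10^-4
A = 1.2 × 10^5 acres = 4.856 × 10^8 m²
Δh = 0.61 ft = 0.1859 m
ΔV = S × A × Δh = 2.425 × 10^-4 × 4.856 × 10^8 m² × 0.1859 m = 21900 m³

ΔV ≈ 21900 m³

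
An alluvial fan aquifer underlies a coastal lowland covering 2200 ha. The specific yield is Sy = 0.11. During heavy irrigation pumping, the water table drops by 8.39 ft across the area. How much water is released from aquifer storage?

ΔV ≈ 6.19 × 10^6 m³

A = 2200 ha = 2.2 × 10^7 m²
Δh = 8.39 ft = 2.557 m
ΔV = Sy × A × Δh = 0.11 × 2.2 × 10^7 m² × 2.557 m = 6.189 × 10^6 m³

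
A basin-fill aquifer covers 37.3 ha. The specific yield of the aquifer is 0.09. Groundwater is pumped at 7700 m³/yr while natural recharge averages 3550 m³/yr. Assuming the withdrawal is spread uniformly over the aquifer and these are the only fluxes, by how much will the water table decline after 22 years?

Δh ≈ 2.72 m

A = 37.3 ha = 3.73 × 10^5 m²
Net abstraction = 7700 − 3550 = 4150 m³/yr
Q_net = 4150 m³/yr = 11.37 m³/d
t = 22 years = 8030 d
ΔV = Q × t = 11.37 m³/d × 8030 d = 91300 m³
Δh = ΔV / (Sy × A) = 91300 / (0.09 × 3.73 × 10^5) = 2.72 m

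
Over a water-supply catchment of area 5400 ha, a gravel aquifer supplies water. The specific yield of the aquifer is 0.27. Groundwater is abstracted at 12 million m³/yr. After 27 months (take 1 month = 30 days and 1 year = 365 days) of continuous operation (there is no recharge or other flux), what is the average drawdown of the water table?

Δh ≈ 1.83 m

A = 5400 ha = 5.4 × 10^7 m²
Q = 12 million m³/yr = 32880 m³/d
t = 27 months = 810 d
ΔV = Q × t = 32880 m³/d × 810 d = 2.663 × 10^7 m³
Δh = ΔV / (Sy × A) = 2.663 × 10^7 / (0.27 × 5.4 × 10^7) = 1.826 m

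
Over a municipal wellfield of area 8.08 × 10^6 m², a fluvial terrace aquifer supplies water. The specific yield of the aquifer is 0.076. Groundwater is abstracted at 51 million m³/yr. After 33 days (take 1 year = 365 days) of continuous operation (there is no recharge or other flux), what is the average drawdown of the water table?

Q = 51 million m³/yr = 1.397 × 10^5 m³/d
ΔV = Q × t = 1.397 × 10^5 m³/d × 33 d = 4.611 × 10^6 m³
Δh = ΔV / (Sy × A) = 4.611 × 10^6 / (0.076 × 8.08 × 10^6) = 7.509 m

Δh ≈ 7.51 m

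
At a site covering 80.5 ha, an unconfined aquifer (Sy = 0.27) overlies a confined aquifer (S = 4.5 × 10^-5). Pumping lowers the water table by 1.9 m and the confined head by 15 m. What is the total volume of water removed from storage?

A = 80.5 ha = 8.05 × 10^5 m²
Unconfined: ΔV_u = Sy × A × Δh_u = 0.27 × 8.05 × 10^5 × 1.9 = 4.13 × 10^5 m³
Confined: ΔV_c = S × A × Δh_c = 4.5 × 10^-5 × 8.05 × 10^5 × 15 = 543.4 m³
Total ΔV = 4.13 × 10^5 + 543.4 = 4.135 × 10^5 m³

ΔV ≈ 4.14 × 10^5 m³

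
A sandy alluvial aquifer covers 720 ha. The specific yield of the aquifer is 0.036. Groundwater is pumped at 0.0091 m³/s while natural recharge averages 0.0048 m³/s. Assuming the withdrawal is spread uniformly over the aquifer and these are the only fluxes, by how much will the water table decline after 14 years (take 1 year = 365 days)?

Δh ≈ 7.32 m

A = 720 ha = 7.2 × 10^6 m²
Net abstraction = 0.0091 − 0.0048 = 0.0043 m³/s
Q_net = 0.0043 m³/s = 371.5 m³/d
t = 14 years = 5110 d
ΔV = Q × t = 371.5 m³/d × 5110 d = 1.898 × 10^6 m³
Δh = ΔV / (Sy × A) = 1.898 × 10^6 / (0.036 × 7.2 × 10^6) = 7.324 m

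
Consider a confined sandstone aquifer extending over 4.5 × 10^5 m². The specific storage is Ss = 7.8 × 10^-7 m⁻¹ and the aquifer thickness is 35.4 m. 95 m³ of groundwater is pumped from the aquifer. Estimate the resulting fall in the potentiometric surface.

Δh ≈ 7.65 m

S = Ss × b = 7.8 × 10^-7 m⁻¹ × 35.4 m = 2.761 × 10^-5
Δh = ΔV / (S × A) = 95 m³ / (2.761 × 10^-5 × 4.5 × 10^5 m²) = 7.646 m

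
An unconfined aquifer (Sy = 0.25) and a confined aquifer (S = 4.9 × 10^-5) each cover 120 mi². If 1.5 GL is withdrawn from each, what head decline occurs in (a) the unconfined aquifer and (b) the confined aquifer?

A = 120 mi² = 3.108 × 10^8 m²
ΔV = 1.5 GL = 1.5 × 10^6 m³
Unconfined: Δh_u = ΔV/(Sy·A) = 1.5 × 10^6/(0.25 × 3.108 × 10^8) = 0.01931 m
Confined: Δh_c = ΔV/(S·A) = 1.5 × 10^6/(4.9 × 10^-5 × 3.108 × 10^8) = 98.5 m

Δh_u ≈ 0.0193 m; Δh_c ≈ 98.5 m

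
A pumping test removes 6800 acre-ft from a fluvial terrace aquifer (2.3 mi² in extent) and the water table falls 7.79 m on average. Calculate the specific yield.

A = 2.3 mi² = 5.957 × 10^6 m²
ΔV = 6800 acre-ft = 8.388 × 10^6 m³
Sy = ΔV / (A × Δh) = 8.388 × 10^6 m³ / (5.957 × 10^6 m² × 7.79 m) = 0.1808

Sy ≈ 0.18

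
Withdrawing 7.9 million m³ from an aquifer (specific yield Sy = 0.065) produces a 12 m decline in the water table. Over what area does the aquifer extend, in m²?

ΔV = 7.9 million m³ = 7.9 × 10^6 m³
A = ΔV / (Sy × Δh) = 7.9 × 10^6 / (0.065 × 12) = 1.013 × 10^7 m²

A ≈ 1.01 × 10^7 m²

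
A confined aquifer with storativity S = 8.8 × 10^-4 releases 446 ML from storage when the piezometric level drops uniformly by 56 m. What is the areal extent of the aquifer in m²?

A ≈ 9.05 × 10^6 m²

ΔV = 446 ML = 4.46 × 10^5 m³
A = ΔV / (S × Δh) = 4.46 × 10^5 / (8.8 × 10^-4 × 56) = 9.05 × 10^6 m²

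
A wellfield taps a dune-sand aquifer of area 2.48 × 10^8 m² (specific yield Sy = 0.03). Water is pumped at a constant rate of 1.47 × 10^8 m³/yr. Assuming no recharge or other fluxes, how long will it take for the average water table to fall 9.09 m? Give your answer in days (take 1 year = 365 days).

t ≈ 168 days

ΔV = Sy × A × Δh = 0.03 × 2.48 × 10^8 × 9.09 = 6.763 × 10^7 m³
Q = 1.47 × 10^8 m³/yr = 4.027 × 10^5 m³/d
t = ΔV / Q = 6.763 × 10^7 m³ / 4.027 × 10^5 m³/d = 167.9 d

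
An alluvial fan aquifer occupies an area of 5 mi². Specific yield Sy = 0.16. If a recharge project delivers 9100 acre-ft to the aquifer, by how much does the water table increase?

A = 5 mi² = 1.295 × 10^7 m²
ΔV = 9100 acre-ft = 1.122 × 10^7 m³
Δh = ΔV / (Sy × A) = 1.122 × 10^7 m³ / (0.16 × 1.295 × 10^7 m²) = 5.417 m

Δh ≈ 5.42 m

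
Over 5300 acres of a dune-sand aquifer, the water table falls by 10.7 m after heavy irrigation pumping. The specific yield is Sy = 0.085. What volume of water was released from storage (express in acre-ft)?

A = 5300 acres = 2.145 × 10^7 m²
ΔV = Sy × A × Δh = 0.085 × 2.145 × 10^7 m² × 10.7 m = 1.951 × 10^7 m³
ΔV = 1.951 × 10^7 m³ = 15810 acre-ft

ΔV ≈ 15800 acre-ft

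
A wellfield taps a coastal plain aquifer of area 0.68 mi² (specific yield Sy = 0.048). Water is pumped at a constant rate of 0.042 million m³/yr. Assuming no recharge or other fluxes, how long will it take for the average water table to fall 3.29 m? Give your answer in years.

A = 0.68 mi² = 1.761 × 10^6 m²
ΔV = Sy × A × Δh = 0.048 × 1.761 × 10^6 × 3.29 = 2.781 × 10^5 m³
Q = 0.042 million m³/yr = 115.1 m³/d
t = ΔV / Q = 2.781 × 10^5 m³ / 115.1 m³/d = 2417 d
t = 2417 d ≈ 6.622 years

t ≈ 6.62 years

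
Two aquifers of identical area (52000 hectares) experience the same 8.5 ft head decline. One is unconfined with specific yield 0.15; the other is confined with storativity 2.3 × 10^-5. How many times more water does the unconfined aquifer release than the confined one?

ΔV_u / ΔV_c ≈ 6520

A = 52000 hectares = 5.2 × 10^8 m²
Δh = 8.5 ft = 2.591 m
Unconfined: ΔV_u = Sy × A × Δh = 0.15 × 5.2 × 10^8 × 2.591 = 2.021 × 10^8 m³
Confined: ΔV_c = S × A × Δh = 2.3 × 10^-5 × 5.2 × 10^8 × 2.591 = 30990 m³
Ratio = ΔV_u / ΔV_c = Sy / S = 0.15 / 2.3 × 10^-5 = 6522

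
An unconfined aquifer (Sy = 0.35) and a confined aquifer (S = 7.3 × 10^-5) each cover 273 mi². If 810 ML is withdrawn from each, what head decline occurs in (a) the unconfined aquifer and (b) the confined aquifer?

Δh_u ≈ 0.00327 m; Δh_c ≈ 15.7 m

A = 273 mi² = 7.071 × 10^8 m²
ΔV = 810 ML = 8.1 × 10^5 m³
Unconfined: Δh_u = ΔV/(Sy·A) = 8.1 × 10^5/(0.35 × 7.071 × 10^8) = 0.003273 m
Confined: Δh_c = ΔV/(S·A) = 8.1 × 10^5/(7.3 × 10^-5 × 7.071 × 10^8) = 15.69 m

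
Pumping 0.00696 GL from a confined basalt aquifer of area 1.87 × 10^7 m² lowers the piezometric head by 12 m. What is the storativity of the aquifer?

S ≈ 3.1 × 10^-5

ΔV = 0.00696 GL = 6960 m³
S = ΔV / (A × Δh) = 6960 m³ / (1.87 × 10^7 m² × 12 m) = 3.102 × 10^-5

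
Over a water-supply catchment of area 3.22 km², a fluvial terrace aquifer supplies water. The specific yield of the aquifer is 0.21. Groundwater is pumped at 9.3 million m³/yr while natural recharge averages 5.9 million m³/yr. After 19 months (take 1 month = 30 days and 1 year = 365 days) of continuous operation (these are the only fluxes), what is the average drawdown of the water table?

Δh ≈ 7.85 m

A = 3.22 km² = 3.22 × 10^6 m²
Net abstraction = 9.3 − 5.9 = 3.4 million m³/yr
Q_net = 3.4 million m³/yr = 9315 m³/d
t = 19 months = 570 d
ΔV = Q × t = 9315 m³/d × 570 d = 5.31 × 10^6 m³
Δh = ΔV / (Sy × A) = 5.31 × 10^6 / (0.21 × 3.22 × 10^6) = 7.852 m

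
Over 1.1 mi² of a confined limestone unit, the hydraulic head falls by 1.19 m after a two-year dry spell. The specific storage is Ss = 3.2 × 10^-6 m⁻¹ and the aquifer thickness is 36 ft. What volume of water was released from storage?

ΔV ≈ 119 m³

b = 36 ft = 10.97 m
S = Ss × b = 3.2 × 10^-6 m⁻¹ × 10.97 m = 3.511 × 10^-5
A = 1.1 mi² = 2.849 × 10^6 m²
ΔV = S × A × Δh = 3.511 × 10^-5 × 2.849 × 10^6 m² × 1.19 m = 119 m³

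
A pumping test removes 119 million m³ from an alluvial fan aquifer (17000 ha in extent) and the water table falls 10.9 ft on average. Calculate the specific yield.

Sy ≈ 0.21

A = 17000 ha = 1.7 × 10^8 m²
Δh = 10.9 ft = 3.322 m
ΔV = 119 million m³ = 1.19 × 10^8 m³
Sy = ΔV / (A × Δh) = 1.19 × 10^8 m³ / (1.7 × 10^8 m² × 3.322 m) = 0.2107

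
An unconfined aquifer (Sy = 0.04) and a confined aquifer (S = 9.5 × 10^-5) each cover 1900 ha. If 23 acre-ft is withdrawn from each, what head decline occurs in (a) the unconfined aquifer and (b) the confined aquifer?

Δh_u ≈ 0.0373 m; Δh_c ≈ 15.7 m

A = 1900 ha = 1.9 × 10^7 m²
ΔV = 23 acre-ft = 28370 m³
Unconfined: Δh_u = ΔV/(Sy·A) = 28370/(0.04 × 1.9 × 10^7) = 0.03733 m
Confined: Δh_c = ΔV/(S·A) = 28370/(9.5 × 10^-5 × 1.9 × 10^7) = 15.72 m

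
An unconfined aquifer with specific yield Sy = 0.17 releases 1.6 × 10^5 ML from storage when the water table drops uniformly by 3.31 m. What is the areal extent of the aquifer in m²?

A ≈ 2.84 × 10^8 m²

ΔV = 1.6 × 10^5 ML = 1.6 × 10^8 m³
A = ΔV / (Sy × Δh) = 1.6 × 10^8 / (0.17 × 3.31) = 2.843 × 10^8 m²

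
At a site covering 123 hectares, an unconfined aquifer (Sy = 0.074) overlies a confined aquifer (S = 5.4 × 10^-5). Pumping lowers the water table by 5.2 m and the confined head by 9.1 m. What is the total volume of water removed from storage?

A = 123 hectares = 1.23 × 10^6 m²
Unconfined: ΔV_u = Sy × A × Δh_u = 0.074 × 1.23 × 10^6 × 5.2 = 4.733 × 10^5 m³
Confined: ΔV_c = S × A × Δh_c = 5.4 × 10^-5 × 1.23 × 10^6 × 9.1 = 604.4 m³
Total ΔV = 4.733 × 10^5 + 604.4 = 4.739 × 10^5 m³

ΔV ≈ 4.74 × 10^5 m³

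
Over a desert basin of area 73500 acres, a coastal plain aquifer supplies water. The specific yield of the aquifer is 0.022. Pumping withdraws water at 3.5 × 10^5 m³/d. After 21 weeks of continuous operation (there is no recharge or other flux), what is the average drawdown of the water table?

A = 73500 acres = 2.974 × 10^8 m²
t = 21 weeks = 147 d
ΔV = Q × t = 3.5 × 10^5 m³/d × 147 d = 5.145 × 10^7 m³
Δh = ΔV / (Sy × A) = 5.145 × 10^7 / (0.022 × 2.974 × 10^8) = 7.862 m

Δh ≈ 7.86 m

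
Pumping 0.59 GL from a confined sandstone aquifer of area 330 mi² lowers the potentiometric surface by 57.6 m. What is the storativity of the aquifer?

A = 330 mi² = 8.547 × 10^8 m²
ΔV = 0.59 GL = 5.9 × 10^5 m³
S = ΔV / (A × Δh) = 5.9 × 10^5 m³ / (8.547 × 10^8 m² × 57.6 m) = 1.198 × 10^-5

S ≈ 1.2 × 10^-5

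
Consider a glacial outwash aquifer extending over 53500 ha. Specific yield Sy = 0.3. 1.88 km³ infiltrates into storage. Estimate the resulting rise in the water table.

Δh ≈ 11.7 m

A = 53500 ha = 5.35 × 10^8 m²
ΔV = 1.88 km³ = 1.88 × 10^9 m³
Δh = ΔV / (Sy × A) = 1.88 × 10^9 m³ / (0.3 × 5.35 × 10^8 m²) = 11.71 m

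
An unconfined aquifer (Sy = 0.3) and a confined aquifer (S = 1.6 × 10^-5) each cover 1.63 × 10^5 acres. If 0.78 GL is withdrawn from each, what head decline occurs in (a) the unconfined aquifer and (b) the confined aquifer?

A = 1.63 × 10^5 acres = 6.596 × 10^8 m²
ΔV = 0.78 GL = 7.8 × 10^5 m³
Unconfined: Δh_u = ΔV/(Sy·A) = 7.8 × 10^5/(0.3 × 6.596 × 10^8) = 0.003942 m
Confined: Δh_c = ΔV/(S·A) = 7.8 × 10^5/(1.6 × 10^-5 × 6.596 × 10^8) = 73.9 m

Δh_u ≈ 0.00394 m; Δh_c ≈ 73.9 m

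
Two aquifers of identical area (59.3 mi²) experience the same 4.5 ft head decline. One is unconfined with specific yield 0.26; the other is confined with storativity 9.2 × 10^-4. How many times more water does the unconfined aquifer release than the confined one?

A = 59.3 mi² = 1.536 × 10^8 m²
Δh = 4.5 ft = 1.372 m
Unconfined: ΔV_u = Sy × A × Δh = 0.26 × 1.536 × 10^8 × 1.372 = 5.477 × 10^7 m³
Confined: ΔV_c = S × A × Δh = 9.2 × 10^-4 × 1.536 × 10^8 × 1.372 = 1.938 × 10^5 m³
Ratio = ΔV_u / ΔV_c = Sy / S = 0.26 / 9.2 × 10^-4 = 282.6

ΔV_u / ΔV_c ≈ 283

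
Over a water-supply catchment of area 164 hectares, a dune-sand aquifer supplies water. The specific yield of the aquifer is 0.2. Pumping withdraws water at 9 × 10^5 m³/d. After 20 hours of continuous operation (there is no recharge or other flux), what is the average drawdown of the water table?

A = 164 hectares = 1.64 × 10^6 m²
t = 20 hours = 0.8333 d
ΔV = Q × t = 9 × 10^5 m³/d × 0.8333 d = 7.5 × 10^5 m³
Δh = ΔV / (Sy × A) = 7.5 × 10^5 / (0.2 × 1.64 × 10^6) = 2.287 m

Δh ≈ 2.29 m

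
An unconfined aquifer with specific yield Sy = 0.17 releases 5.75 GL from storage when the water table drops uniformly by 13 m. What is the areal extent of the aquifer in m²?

A ≈ 2.6 × 10^6 m²

ΔV = 5.75 GL = 5.75 × 10^6 m³
A = ΔV / (Sy × Δh) = 5.75 × 10^6 / (0.17 × 13) = 2.602 × 10^6 m²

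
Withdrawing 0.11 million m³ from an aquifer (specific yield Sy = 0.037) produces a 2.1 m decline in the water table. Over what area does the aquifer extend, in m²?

ΔV = 0.11 million m³ = 1.1 × 10^5 m³
A = ΔV / (Sy × Δh) = 1.1 × 10^5 / (0.037 × 2.1) = 1.416 × 10^6 m²

A ≈ 1.42 × 10^6 m²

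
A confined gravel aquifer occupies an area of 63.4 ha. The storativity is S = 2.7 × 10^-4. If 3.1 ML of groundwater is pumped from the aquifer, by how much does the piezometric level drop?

A = 63.4 ha = 6.34 × 10^5 m²
ΔV = 3.1 ML = 3100 m³
Δh = ΔV / (S × A) = 3100 m³ / (2.7 × 10^-4 × 6.34 × 10^5 m²) = 18.11 m

Δh ≈ 18.1 m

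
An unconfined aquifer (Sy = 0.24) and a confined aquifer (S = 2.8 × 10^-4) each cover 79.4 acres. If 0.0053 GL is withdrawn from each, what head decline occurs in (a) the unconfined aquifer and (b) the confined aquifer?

A = 79.4 acres = 3.213 × 10^5 m²
ΔV = 0.0053 GL = 5300 m³
Unconfined: Δh_u = ΔV/(Sy·A) = 5300/(0.24 × 3.213 × 10^5) = 0.06873 m
Confined: Δh_c = ΔV/(S·A) = 5300/(2.8 × 10^-4 × 3.213 × 10^5) = 58.91 m

Δh_u ≈ 0.0687 m; Δh_c ≈ 58.9 m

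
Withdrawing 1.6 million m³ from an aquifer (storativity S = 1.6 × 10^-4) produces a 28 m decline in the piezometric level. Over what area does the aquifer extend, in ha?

A ≈ 35700 ha

ΔV = 1.6 million m³ = 1.6 × 10^6 m³
A = ΔV / (S × Δh) = 1.6 × 10^6 / (1.6 × 10^-4 × 28) = 3.571 × 10^8 m²
A = 3.571 × 10^8 m² = 35710 ha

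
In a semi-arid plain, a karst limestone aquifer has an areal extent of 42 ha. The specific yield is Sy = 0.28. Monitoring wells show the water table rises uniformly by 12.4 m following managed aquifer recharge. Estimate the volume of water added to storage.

ΔV ≈ 1.46 × 10^6 m³

A = 42 ha = 4.2 × 10^5 m²
ΔV = Sy × A × Δh = 0.28 × 4.2 × 10^5 m² × 12.4 m = 1.458 × 10^6 m³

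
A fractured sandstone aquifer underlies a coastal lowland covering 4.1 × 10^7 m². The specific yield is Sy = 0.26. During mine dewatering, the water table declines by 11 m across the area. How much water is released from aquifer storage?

ΔV = Sy × A × Δh = 0.26 × 4.1 × 10^7 m² × 11 m = 1.173 × 10^8 m³

ΔV ≈ 1.17 × 10^8 m³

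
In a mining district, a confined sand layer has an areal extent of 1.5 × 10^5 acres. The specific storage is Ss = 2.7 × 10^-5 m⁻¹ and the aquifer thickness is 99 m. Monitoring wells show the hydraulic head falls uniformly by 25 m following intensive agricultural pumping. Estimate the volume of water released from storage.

S = Ss × b = 2.7 × 10^-5 m⁻¹ × 99 m = 2.673 × 10^-3
A = 1.5 × 10^5 acres = 6.07 × 10^8 m²
ΔV = S × A × Δh = 0.002673 × 6.07 × 10^8 m² × 25 m = 4.056 × 10^7 m³

ΔV ≈ 4.06 × 10^7 m³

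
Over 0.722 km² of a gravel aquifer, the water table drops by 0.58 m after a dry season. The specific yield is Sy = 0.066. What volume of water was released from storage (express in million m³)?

A = 0.722 km² = 7.22 × 10^5 m²
ΔV = Sy × A × Δh = 0.066 × 7.22 × 10^5 m² × 0.58 m = 27640 m³
ΔV = 27640 m³ = 0.02764 million m³

ΔV ≈ 0.0276 million m³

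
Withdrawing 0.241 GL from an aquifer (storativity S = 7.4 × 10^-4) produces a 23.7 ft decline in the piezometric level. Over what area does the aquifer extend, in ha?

Δh = 23.7 ft = 7.224 m
ΔV = 0.241 GL = 2.41 × 10^5 m³
A = ΔV / (S × Δh) = 2.41 × 10^5 / (7.4 × 10^-4 × 7.224) = 4.508 × 10^7 m²
A = 4.508 × 10^7 m² = 4508 ha

A ≈ 4510 ha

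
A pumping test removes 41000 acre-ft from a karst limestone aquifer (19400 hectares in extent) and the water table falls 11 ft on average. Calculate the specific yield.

Sy ≈ 0.078

A = 19400 hectares = 1.94 × 10^8 m²
Δh = 11 ft = 3.353 m
ΔV = 41000 acre-ft = 5.057 × 10^7 m³
Sy = ΔV / (A × Δh) = 5.057 × 10^7 m³ / (1.94 × 10^8 m² × 3.353 m) = 0.07775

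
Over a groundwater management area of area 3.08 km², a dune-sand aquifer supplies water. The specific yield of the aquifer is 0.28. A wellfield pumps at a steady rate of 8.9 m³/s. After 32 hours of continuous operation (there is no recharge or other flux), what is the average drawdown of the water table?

A = 3.08 km² = 3.08 × 10^6 m²
Q = 8.9 m³/s = 7.69 × 10^5 m³/d
t = 32 hours = 1.333 d
ΔV = Q × t = 7.69 × 10^5 m³/d × 1.333 d = 1.025 × 10^6 m³
Δh = ΔV / (Sy × A) = 1.025 × 10^6 / (0.28 × 3.08 × 10^6) = 1.189 m

Δh ≈ 1.19 m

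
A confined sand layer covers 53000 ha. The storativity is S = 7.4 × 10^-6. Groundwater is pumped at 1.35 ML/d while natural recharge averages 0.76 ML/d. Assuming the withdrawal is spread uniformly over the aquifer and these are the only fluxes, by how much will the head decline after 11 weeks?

A = 53000 ha = 5.3 × 10^8 m²
Net abstraction = 1.35 − 0.76 = 0.59 ML/d
Q_net = 0.59 ML/d = 590 m³/d
t = 11 weeks = 77 d
ΔV = Q × t = 590 m³/d × 77 d = 45430 m³
Δh = ΔV / (S × A) = 45430 / (7.4 × 10^-6 × 5.3 × 10^8) = 11.58 m

Δh ≈ 11.6 m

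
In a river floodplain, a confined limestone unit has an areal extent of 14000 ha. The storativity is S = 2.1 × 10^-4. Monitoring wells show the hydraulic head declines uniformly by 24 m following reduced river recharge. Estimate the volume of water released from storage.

ΔV ≈ 7.06 × 10^5 m³

A = 14000 ha = 1.4 × 10^8 m²
ΔV = S × A × Δh = 2.1 × 10^-4 × 1.4 × 10^8 m² × 24 m = 7.056 × 10^5 m³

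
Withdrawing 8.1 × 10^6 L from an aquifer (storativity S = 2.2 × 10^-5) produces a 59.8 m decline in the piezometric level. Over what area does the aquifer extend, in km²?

ΔV = 8.1 × 10^6 L = 8100 m³
A = ΔV / (S × Δh) = 8100 / (2.2 × 10^-5 × 59.8) = 6.157 × 10^6 m²
A = 6.157 × 10^6 m² = 6.157 km²

A ≈ 6.16 km²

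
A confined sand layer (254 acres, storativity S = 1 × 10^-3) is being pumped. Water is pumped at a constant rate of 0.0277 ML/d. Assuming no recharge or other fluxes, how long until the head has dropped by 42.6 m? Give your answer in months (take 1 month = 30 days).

A = 254 acres = 1.028 × 10^6 m²
ΔV = S × A × Δh = 0.001 × 1.028 × 10^6 × 42.6 = 43790 m³
Q = 0.0277 ML/d = 27.7 m³/d
t = ΔV / Q = 43790 m³ / 27.7 m³/d = 1581 d
t = 1581 d ≈ 52.69 months

t ≈ 52.7 months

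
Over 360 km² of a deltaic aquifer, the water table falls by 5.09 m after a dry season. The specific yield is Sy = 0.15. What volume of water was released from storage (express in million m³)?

A = 360 km² = 3.6 × 10^8 m²
ΔV = Sy × A × Δh = 0.15 × 3.6 × 10^8 m² × 5.09 m = 2.749 × 10^8 m³
ΔV = 2.749 × 10^8 m³ = 274.9 million m³

ΔV ≈ 275 million m³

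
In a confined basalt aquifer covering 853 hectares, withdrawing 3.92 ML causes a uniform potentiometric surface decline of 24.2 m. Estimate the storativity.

S ≈ 1.9 × 10^-5

A = 853 hectares = 8.53 × 10^6 m²
ΔV = 3.92 ML = 3920 m³
S = ΔV / (A × Δh) = 3920 m³ / (8.53 × 10^6 m² × 24.2 m) = 1.899 × 10^-5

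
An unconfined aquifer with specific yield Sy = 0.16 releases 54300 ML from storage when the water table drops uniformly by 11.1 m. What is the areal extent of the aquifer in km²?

ΔV = 54300 ML = 5.43 × 10^7 m³
A = ΔV / (Sy × Δh) = 5.43 × 10^7 / (0.16 × 11.1) = 3.057 × 10^7 m²
A = 3.057 × 10^7 m² = 30.57 km²

A ≈ 30.6 km²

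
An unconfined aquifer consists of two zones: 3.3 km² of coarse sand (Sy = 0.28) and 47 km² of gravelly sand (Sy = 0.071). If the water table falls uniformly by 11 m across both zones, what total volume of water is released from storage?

ΔV ≈ 4.69 × 10^7 m³

A₁ = 3.3 km² = 3.3 × 10^6 m²; A₂ = 47 km² = 4.7 × 10^7 m²
ΔV₁ = 0.28 × 3.3 × 10^6 × 11 = 1.016 × 10^7 m³
ΔV₂ = 0.071 × 4.7 × 10^7 × 11 = 3.671 × 10^7 m³
ΔV = ΔV₁ + ΔV₂ = 4.687 × 10^7 m³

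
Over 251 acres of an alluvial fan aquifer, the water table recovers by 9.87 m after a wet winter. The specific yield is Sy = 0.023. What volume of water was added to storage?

ΔV ≈ 2.31 × 10^5 m³

A = 251 acres = 1.016 × 10^6 m²
ΔV = Sy × A × Δh = 0.023 × 1.016 × 10^6 m² × 9.87 m = 2.306 × 10^5 m³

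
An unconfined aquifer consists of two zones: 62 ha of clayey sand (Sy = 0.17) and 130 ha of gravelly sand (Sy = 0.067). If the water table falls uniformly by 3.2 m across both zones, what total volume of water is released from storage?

A₁ = 62 ha = 6.2 × 10^5 m²; A₂ = 130 ha = 1.3 × 10^6 m²
ΔV₁ = 0.17 × 6.2 × 10^5 × 3.2 = 3.373 × 10^5 m³
ΔV₂ = 0.067 × 1.3 × 10^6 × 3.2 = 2.787 × 10^5 m³
ΔV = ΔV₁ + ΔV₂ = 6.16 × 10^5 m³

ΔV ≈ 6.16 × 10^5 m³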